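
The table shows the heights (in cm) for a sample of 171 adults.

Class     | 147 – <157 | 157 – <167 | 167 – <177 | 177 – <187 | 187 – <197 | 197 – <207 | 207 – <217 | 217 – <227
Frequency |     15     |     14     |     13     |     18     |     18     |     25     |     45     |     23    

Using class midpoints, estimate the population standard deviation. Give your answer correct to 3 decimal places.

22.158

Midpoints: 152, 162, 172, 182, 192, 202, 212, 222
n = 171, Σfm = 33212, mean = 194.2222
Σfm² = 6534464
Σf(m − x̄)² = Σfm² − (Σfm)²/n = 6534464 − 33212²/171 = 83955.5556
Population variance = 83955.5556 / 171 = 490.9682
Standard deviation = √490.9682 = 22.1578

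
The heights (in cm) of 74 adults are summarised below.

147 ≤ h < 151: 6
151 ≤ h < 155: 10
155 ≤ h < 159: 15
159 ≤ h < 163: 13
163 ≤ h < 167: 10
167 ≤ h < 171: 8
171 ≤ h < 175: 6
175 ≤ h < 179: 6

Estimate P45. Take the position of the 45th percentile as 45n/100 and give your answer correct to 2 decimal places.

Cumulative frequencies: 6, 16, 31, 44, 54, 62, 68, 74
n = 74; position = 45n/100 = 33.3.
This falls in the class 159 ≤ h < 163: L = 159, F = 31, f = 13, h = 4.
45th percentile ≈ 159 + ((33.3 − 31) / 13) × 4 = 159.7077

159.71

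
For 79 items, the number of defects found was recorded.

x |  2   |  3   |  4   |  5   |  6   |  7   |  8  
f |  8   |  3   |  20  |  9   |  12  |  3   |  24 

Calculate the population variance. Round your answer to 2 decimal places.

4.10

Values: 2, 3, 4, 5, 6, 7, 8
n = 79, Σfx = 435, mean = 5.5063
Σfx² = 2719
Σf(x − x̄)² = Σfx² − (Σfx)²/n = 2719 − 435²/79 = 323.7468
Population variance = 323.7468 / 79 = 4.0981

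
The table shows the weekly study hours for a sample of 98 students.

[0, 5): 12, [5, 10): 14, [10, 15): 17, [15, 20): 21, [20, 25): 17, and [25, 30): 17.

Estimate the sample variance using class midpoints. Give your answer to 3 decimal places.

66.190

Midpoints: 2.5, 7.5, 12.5, 17.5, 22.5, 27.5
n = 98, Σfm = 1565, mean = 15.9694
Σfm² = 31412.5
Σf(m − x̄)² = Σfm² − (Σfm)²/n = 31412.5 − 1565²/98 = 6420.4082
Sample variance = 6420.4082 / 97 = 66.1898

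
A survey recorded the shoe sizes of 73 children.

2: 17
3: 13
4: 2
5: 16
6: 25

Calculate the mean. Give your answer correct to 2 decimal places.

Values: 2, 3, 4, 5, 6
Σfx = 17×2 + 13×3 + 2×4 + 16×5 + 25×6 = 311
n = Σf = 73
Mean = 311 / 73 = 4.2603

4.26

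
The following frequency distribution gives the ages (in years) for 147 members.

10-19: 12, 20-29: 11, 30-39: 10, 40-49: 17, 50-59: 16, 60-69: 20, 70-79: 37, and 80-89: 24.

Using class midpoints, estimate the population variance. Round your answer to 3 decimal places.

Midpoints: 14.5, 24.5, 34.5, 44.5, 54.5, 64.5, 74.5, 84.5
n = 147, Σfm = 8491.5, mean = 57.7653
Σfm² = 562146.75
Σf(m − x̄)² = Σfm² − (Σfm)²/n = 562146.75 − 8491.5²/147 = 71632.6531
Population variance = 71632.6531 / 147 = 487.2970

487.297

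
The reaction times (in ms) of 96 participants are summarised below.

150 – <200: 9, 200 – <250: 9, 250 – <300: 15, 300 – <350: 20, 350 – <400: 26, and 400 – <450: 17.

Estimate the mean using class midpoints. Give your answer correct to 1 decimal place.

Midpoints: 175, 225, 275, 325, 375, 425
Σfm = 9×175 + 9×225 + 15×275 + 20×325 + 26×375 + 17×425 = 31200
n = Σf = 96
Mean = 31200 / 96 = 325.0000

325.0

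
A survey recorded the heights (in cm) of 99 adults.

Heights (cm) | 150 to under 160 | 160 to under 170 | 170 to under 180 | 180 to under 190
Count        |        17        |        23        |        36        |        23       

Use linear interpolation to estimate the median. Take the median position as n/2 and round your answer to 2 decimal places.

172.64

Cumulative frequencies: 17, 40, 76, 99
n = 99; position = n/2 = 49.5.
This falls in the class 170 to under 180: L = 170, F = 40, f = 36, h = 10.
Median ≈ 170 + ((49.5 − 40) / 36) × 10 = 172.6389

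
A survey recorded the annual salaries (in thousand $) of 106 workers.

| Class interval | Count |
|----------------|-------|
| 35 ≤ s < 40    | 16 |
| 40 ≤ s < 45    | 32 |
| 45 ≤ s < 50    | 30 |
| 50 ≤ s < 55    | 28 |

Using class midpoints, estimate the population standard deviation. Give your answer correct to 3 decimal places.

5.134

Midpoints: 37.5, 42.5, 47.5, 52.5
n = 106, Σfm = 4855, mean = 45.8019
Σfm² = 225162.5
Σf(m − x̄)² = Σfm² − (Σfm)²/n = 225162.5 − 4855²/106 = 2794.3396
Population variance = 2794.3396 / 106 = 26.3617
Standard deviation = √26.3617 = 5.1344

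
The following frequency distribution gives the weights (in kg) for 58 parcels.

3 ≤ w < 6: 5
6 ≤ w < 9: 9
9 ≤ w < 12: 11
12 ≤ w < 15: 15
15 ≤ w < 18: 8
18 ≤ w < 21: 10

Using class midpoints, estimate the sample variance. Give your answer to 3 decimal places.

21.408

Midpoints: 4.5, 7.5, 10.5, 13.5, 16.5, 19.5
n = 58, Σfm = 735, mean = 12.6724
Σfm² = 10534.5
Σf(m − x̄)² = Σfm² − (Σfm)²/n = 10534.5 − 735²/58 = 1220.2759
Sample variance = 1220.2759 / 57 = 21.4083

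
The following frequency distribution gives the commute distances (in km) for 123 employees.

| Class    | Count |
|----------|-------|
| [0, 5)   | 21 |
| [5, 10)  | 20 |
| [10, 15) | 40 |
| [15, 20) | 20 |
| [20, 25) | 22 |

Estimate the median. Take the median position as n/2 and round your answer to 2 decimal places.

Cumulative frequencies: 21, 41, 81, 101, 123
n = 123; position = n/2 = 61.5.
This falls in the class [10, 15): L = 10, F = 41, f = 40, h = 5.
Median ≈ 10 + ((61.5 − 41) / 40) × 5 = 12.5625

12.56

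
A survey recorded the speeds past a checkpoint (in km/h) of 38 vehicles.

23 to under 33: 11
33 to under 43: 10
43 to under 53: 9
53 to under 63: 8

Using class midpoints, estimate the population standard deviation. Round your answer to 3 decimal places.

11.103

Midpoints: 28, 38, 48, 58
n = 38, Σfm = 1584, mean = 41.6842
Σfm² = 70712
Σf(m − x̄)² = Σfm² − (Σfm)²/n = 70712 − 1584²/38 = 4684.2105
Population variance = 4684.2105 / 38 = 123.2687
Standard deviation = √123.2687 = 11.1026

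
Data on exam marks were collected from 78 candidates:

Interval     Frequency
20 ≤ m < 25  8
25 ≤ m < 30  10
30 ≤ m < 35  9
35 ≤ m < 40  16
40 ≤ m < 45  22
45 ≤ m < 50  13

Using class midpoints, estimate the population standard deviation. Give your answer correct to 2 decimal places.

7.90

Midpoints: 22.5, 27.5, 32.5, 37.5, 42.5, 47.5
n = 78, Σfm = 2900, mean = 37.1795
Σfm² = 112687.5
Σf(m − x̄)² = Σfm² − (Σfm)²/n = 112687.5 − 2900²/78 = 4866.9872
Population variance = 4866.9872 / 78 = 62.3973
Standard deviation = √62.3973 = 7.8992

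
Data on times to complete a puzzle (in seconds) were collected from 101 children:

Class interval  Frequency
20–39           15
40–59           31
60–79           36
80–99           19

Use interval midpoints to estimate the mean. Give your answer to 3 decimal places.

61.183

Midpoints: 29.5, 49.5, 69.5, 89.5
Σfm = 15×29.5 + 31×49.5 + 36×69.5 + 19×89.5 = 6179.5
n = Σf = 101
Mean = 6179.5 / 101 = 61.1832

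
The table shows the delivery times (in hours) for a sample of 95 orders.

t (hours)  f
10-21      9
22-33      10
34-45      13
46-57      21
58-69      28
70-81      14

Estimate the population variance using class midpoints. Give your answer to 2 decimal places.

Midpoints: 15.5, 27.5, 39.5, 51.5, 63.5, 75.5
n = 95, Σfm = 4844.5, mean = 50.9947
Σfm² = 278411.75
Σf(m − x̄)² = Σfm² − (Σfm)²/n = 278411.75 − 4844.5²/95 = 31367.7474
Population variance = 31367.7474 / 95 = 330.1868

330.19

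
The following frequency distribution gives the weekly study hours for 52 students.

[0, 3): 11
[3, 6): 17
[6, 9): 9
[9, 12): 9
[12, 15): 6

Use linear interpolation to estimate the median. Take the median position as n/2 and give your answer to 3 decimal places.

5.647

Cumulative frequencies: 11, 28, 37, 46, 52
n = 52; position = n/2 = 26.
This falls in the class [3, 6): L = 3, F = 11, f = 17, h = 3.
Median ≈ 3 + ((26 − 11) / 17) × 3 = 5.6471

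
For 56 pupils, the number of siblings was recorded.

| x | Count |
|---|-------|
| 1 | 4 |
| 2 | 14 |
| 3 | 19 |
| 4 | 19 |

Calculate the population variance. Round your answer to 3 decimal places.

Values: 1, 2, 3, 4
n = 56, Σfx = 165, mean = 2.9464
Σfx² = 535
Σf(x − x̄)² = Σfx² − (Σfx)²/n = 535 − 165²/56 = 48.8393
Population variance = 48.8393 / 56 = 0.8721

0.872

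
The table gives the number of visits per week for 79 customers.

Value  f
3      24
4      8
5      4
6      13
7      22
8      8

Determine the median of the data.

6

Cumulative frequencies: 24, 32, 36, 49, 71, 79
n = 79, so the median is the value in position (n+1)/2 = 40.
Position 40 falls at value 6.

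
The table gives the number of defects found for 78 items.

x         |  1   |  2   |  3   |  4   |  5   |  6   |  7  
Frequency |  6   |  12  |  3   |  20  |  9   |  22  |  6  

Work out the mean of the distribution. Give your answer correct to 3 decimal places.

Values: 1, 2, 3, 4, 5, 6, 7
Σfx = 6×1 + 12×2 + 3×3 + 20×4 + 9×5 + 22×6 + 6×7 = 338
n = Σf = 78
Mean = 338 / 78 = 4.3333

4.333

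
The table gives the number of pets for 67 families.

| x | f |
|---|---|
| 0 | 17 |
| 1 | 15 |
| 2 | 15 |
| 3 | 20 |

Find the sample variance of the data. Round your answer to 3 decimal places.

1.370

Values: 0, 1, 2, 3
n = 67, Σfx = 105, mean = 1.5672
Σfx² = 255
Σf(x − x̄)² = Σfx² − (Σfx)²/n = 255 − 105²/67 = 90.4478
Sample variance = 90.4478 / 66 = 1.3704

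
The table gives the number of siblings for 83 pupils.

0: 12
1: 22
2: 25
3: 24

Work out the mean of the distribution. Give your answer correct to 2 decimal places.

1.73

Values: 0, 1, 2, 3
Σfx = 12×0 + 22×1 + 25×2 + 24×3 = 144
n = Σf = 83
Mean = 144 / 83 = 1.7349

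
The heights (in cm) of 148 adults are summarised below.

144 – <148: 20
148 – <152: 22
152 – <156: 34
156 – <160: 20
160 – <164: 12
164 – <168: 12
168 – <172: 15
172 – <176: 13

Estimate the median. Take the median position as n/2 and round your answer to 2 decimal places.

155.76

Cumulative frequencies: 20, 42, 76, 96, 108, 120, 135, 148
n = 148; position = n/2 = 74.
This falls in the class 152 – <156: L = 152, F = 42, f = 34, h = 4.
Median ≈ 152 + ((74 − 42) / 34) × 4 = 155.7647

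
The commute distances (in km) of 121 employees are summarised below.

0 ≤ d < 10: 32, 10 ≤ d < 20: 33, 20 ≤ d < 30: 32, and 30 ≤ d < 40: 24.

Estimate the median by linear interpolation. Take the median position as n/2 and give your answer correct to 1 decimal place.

Cumulative frequencies: 32, 65, 97, 121
n = 121; position = n/2 = 60.5.
This falls in the class 10 ≤ d < 20: L = 10, F = 32, f = 33, h = 10.
Median ≈ 10 + ((60.5 − 32) / 33) × 10 = 18.6364

18.6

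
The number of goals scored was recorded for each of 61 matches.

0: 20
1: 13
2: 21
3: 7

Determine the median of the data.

Cumulative frequencies: 20, 33, 54, 61
n = 61, so the median is the value in position (n+1)/2 = 31.
Position 31 falls at value 1.

1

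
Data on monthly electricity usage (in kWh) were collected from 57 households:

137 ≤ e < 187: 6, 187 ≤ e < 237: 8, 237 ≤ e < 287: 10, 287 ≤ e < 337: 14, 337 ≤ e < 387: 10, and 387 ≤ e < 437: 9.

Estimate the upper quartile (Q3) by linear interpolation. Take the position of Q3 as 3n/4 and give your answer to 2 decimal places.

360.75

Cumulative frequencies: 6, 14, 24, 38, 48, 57
n = 57; position = 3n/4 = 42.75.
This falls in the class 337 ≤ e < 387: L = 337, F = 38, f = 10, h = 50.
Upper quartile ≈ 337 + ((42.75 − 38) / 10) × 50 = 360.7500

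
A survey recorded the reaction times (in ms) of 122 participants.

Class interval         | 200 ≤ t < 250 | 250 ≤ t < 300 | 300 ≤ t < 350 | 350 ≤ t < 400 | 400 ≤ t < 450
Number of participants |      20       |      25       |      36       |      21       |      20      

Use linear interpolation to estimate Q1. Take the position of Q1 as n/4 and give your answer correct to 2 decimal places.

Cumulative frequencies: 20, 45, 81, 102, 122
n = 122; position = n/4 = 30.5.
This falls in the class 250 ≤ t < 300: L = 250, F = 20, f = 25, h = 50.
Lower quartile ≈ 250 + ((30.5 − 20) / 25) × 50 = 271.0000

271.00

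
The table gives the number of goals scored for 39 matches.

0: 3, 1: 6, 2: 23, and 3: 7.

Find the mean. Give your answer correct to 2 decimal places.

Values: 0, 1, 2, 3
Σfx = 3×0 + 6×1 + 23×2 + 7×3 = 73
n = Σf = 39
Mean = 73 / 39 = 1.8718

1.87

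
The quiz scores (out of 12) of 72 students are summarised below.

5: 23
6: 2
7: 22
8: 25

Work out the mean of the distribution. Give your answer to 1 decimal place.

Values: 5, 6, 7, 8
Σfx = 23×5 + 2×6 + 22×7 + 25×8 = 481
n = Σf = 72
Mean = 481 / 72 = 6.6806

6.7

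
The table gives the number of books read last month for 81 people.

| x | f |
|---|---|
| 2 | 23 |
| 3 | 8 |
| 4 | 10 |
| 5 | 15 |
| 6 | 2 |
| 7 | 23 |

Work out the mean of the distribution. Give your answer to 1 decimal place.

4.4

Values: 2, 3, 4, 5, 6, 7
Σfx = 23×2 + 8×3 + 10×4 + 15×5 + 2×6 + 23×7 = 358
n = Σf = 81
Mean = 358 / 81 = 4.4198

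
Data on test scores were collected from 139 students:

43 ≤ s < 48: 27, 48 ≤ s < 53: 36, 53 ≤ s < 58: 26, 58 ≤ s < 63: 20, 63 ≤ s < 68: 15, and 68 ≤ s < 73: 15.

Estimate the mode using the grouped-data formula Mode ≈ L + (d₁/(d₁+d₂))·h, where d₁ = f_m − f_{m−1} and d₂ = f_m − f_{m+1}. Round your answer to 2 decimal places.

Modal class: 48 ≤ s < 53 (highest frequency 36).
d₁ = 36 − 27 = 9, d₂ = 36 − 26 = 10
Mode ≈ 48 + (9/(9+10)) × 5 = 48 + 2.3684 = 50.3684

50.37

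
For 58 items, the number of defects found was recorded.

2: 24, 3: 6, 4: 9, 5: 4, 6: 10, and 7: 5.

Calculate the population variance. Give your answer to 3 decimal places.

Values: 2, 3, 4, 5, 6, 7
n = 58, Σfx = 217, mean = 3.7414
Σfx² = 999
Σf(x − x̄)² = Σfx² − (Σfx)²/n = 999 − 217²/58 = 187.1207
Population variance = 187.1207 / 58 = 3.2262

3.226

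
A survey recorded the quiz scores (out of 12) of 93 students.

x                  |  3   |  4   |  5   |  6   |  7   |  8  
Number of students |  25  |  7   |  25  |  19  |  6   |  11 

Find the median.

Cumulative frequencies: 25, 32, 57, 76, 82, 93
n = 93, so the median is the value in position (n+1)/2 = 47.
Position 47 falls at value 5.

5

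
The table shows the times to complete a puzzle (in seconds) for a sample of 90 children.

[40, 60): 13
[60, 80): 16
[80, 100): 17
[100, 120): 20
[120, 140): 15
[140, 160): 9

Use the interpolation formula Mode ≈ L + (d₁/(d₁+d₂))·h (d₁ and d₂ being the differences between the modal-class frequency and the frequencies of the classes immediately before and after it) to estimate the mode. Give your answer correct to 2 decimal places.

Modal class: [100, 120) (highest frequency 20).
d₁ = 20 − 17 = 3, d₂ = 20 − 15 = 5
Mode ≈ 100 + (3/(3+5)) × 20 = 100 + 7.5000 = 107.5000

107.50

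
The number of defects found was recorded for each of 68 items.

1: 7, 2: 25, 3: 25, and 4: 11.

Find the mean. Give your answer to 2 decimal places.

2.59

Values: 1, 2, 3, 4
Σfx = 7×1 + 25×2 + 25×3 + 11×4 = 176
n = Σf = 68
Mean = 176 / 68 = 2.5882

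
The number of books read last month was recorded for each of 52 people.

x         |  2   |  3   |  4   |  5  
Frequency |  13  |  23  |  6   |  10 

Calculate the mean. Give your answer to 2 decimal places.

3.25

Values: 2, 3, 4, 5
Σfx = 13×2 + 23×3 + 6×4 + 10×5 = 169
n = Σf = 52
Mean = 169 / 52 = 3.2500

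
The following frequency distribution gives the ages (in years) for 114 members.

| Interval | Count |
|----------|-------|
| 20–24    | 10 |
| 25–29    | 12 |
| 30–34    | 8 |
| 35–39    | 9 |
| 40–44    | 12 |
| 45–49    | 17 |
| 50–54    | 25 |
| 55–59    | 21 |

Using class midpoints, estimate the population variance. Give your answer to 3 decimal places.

Midpoints: 22, 27, 32, 37, 42, 47, 52, 57
n = 114, Σfm = 4933, mean = 43.2719
Σfm² = 228651
Σf(m − x̄)² = Σfm² − (Σfm)²/n = 228651 − 4933²/114 = 15190.5702
Population variance = 15190.5702 / 114 = 133.2506

133.251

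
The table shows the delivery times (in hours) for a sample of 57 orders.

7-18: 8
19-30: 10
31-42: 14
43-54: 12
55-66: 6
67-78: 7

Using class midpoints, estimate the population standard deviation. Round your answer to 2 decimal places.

18.44

Midpoints: 12.5, 24.5, 36.5, 48.5, 60.5, 72.5
n = 57, Σfm = 2308.5, mean = 40.5000
Σfm² = 112886.25
Σf(m − x̄)² = Σfm² − (Σfm)²/n = 112886.25 − 2308.5²/57 = 19392.0000
Population variance = 19392.0000 / 57 = 340.2105
Standard deviation = √340.2105 = 18.4448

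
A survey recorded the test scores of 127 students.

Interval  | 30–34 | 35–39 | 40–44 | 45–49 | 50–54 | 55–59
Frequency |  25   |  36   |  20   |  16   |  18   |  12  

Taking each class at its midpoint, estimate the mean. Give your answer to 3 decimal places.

Midpoints: 32, 37, 42, 47, 52, 57
Σfm = 25×32 + 36×37 + 20×42 + 16×47 + 18×52 + 12×57 = 5344
n = Σf = 127
Mean = 5344 / 127 = 42.0787

42.079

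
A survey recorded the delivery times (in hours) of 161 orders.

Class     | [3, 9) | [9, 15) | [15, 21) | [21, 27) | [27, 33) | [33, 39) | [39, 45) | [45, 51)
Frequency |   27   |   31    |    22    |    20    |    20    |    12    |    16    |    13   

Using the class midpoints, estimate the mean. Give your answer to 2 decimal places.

Midpoints: 6, 12, 18, 24, 30, 36, 42, 48
Σfm = 27×6 + 31×12 + 22×18 + 20×24 + 20×30 + 12×36 + 16×42 + 13×48 = 3738
n = Σf = 161
Mean = 3738 / 161 = 23.2174

23.22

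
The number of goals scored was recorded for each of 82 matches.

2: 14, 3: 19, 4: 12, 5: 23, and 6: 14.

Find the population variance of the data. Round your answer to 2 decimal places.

Values: 2, 3, 4, 5, 6
n = 82, Σfx = 332, mean = 4.0488
Σfx² = 1498
Σf(x − x̄)² = Σfx² − (Σfx)²/n = 1498 − 332²/82 = 153.8049
Population variance = 153.8049 / 82 = 1.8757

1.88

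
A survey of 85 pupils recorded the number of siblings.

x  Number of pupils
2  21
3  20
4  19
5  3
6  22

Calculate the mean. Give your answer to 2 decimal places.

3.82

Values: 2, 3, 4, 5, 6
Σfx = 21×2 + 20×3 + 19×4 + 3×5 + 22×6 = 325
n = Σf = 85
Mean = 325 / 85 = 3.8235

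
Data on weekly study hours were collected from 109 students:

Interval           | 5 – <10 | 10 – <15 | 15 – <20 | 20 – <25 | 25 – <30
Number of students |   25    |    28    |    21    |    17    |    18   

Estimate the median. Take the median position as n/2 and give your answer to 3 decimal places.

15.357

Cumulative frequencies: 25, 53, 74, 91, 109
n = 109; position = n/2 = 54.5.
This falls in the class 15 – <20: L = 15, F = 53, f = 21, h = 5.
Median ≈ 15 + ((54.5 − 53) / 21) × 5 = 15.3571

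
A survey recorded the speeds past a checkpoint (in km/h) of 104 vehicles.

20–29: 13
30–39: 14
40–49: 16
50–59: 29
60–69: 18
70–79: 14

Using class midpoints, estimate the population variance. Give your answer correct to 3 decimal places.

240.227

Midpoints: 24.5, 34.5, 44.5, 54.5, 64.5, 74.5
n = 104, Σfm = 5298, mean = 50.9423
Σfm² = 294876
Σf(m − x̄)² = Σfm² − (Σfm)²/n = 294876 − 5298²/104 = 24983.6538
Population variance = 24983.6538 / 104 = 240.2274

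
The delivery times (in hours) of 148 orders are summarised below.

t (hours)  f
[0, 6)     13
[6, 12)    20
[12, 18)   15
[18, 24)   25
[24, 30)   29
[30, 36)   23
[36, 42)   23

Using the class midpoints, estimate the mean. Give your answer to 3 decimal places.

Midpoints: 3, 9, 15, 21, 27, 33, 39
Σfm = 13×3 + 20×9 + 15×15 + 25×21 + 29×27 + 23×33 + 23×39 = 3408
n = Σf = 148
Mean = 3408 / 148 = 23.0270

23.027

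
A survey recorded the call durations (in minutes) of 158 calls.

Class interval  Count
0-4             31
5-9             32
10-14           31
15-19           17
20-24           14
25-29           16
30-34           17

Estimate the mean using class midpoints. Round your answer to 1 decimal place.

Midpoints: 2, 7, 12, 17, 22, 27, 32
Σfm = 31×2 + 32×7 + 31×12 + 17×17 + 14×22 + 16×27 + 17×32 = 2231
n = Σf = 158
Mean = 2231 / 158 = 14.1203

14.1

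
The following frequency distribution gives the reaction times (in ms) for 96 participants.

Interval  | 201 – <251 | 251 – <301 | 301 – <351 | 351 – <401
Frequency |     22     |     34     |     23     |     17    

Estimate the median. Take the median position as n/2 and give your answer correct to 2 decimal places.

289.24

Cumulative frequencies: 22, 56, 79, 96
n = 96; position = n/2 = 48.
This falls in the class 251 – <301: L = 251, F = 22, f = 34, h = 50.
Median ≈ 251 + ((48 − 22) / 34) × 50 = 289.2353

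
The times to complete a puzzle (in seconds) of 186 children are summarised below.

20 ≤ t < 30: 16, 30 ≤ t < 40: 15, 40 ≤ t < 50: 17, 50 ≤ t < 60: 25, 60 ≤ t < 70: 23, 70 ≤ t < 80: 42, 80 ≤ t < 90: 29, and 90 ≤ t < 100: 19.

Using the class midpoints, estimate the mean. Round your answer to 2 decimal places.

64.41

Midpoints: 25, 35, 45, 55, 65, 75, 85, 95
Σfm = 16×25 + 15×35 + 17×45 + 25×55 + 23×65 + 42×75 + 29×85 + 19×95 = 11980
n = Σf = 186
Mean = 11980 / 186 = 64.4086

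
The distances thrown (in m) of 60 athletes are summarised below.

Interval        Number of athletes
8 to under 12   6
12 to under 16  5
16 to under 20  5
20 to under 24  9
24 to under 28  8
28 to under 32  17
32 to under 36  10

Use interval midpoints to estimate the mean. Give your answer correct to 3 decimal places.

24.600

Midpoints: 10, 14, 18, 22, 26, 30, 34
Σfm = 6×10 + 5×14 + 5×18 + 9×22 + 8×26 + 17×30 + 10×34 = 1476
n = Σf = 60
Mean = 1476 / 60 = 24.6000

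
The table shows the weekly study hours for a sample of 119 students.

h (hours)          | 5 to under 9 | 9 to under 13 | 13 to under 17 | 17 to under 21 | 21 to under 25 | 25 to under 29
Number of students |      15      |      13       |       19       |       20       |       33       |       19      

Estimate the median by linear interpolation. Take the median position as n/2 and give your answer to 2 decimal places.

Cumulative frequencies: 15, 28, 47, 67, 100, 119
n = 119; position = n/2 = 59.5.
This falls in the class 17 to under 21: L = 17, F = 47, f = 20, h = 4.
Median ≈ 17 + ((59.5 − 47) / 20) × 4 = 19.5000

19.50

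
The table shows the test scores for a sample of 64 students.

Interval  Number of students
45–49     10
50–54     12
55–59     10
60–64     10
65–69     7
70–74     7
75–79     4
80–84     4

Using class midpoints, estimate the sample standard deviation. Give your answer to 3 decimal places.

10.531

Midpoints: 47, 52, 57, 62, 67, 72, 77, 82
n = 64, Σfm = 3893, mean = 60.8281
Σfm² = 243791
Σf(m − x̄)² = Σfm² − (Σfm)²/n = 243791 − 3893²/64 = 6987.1094
Sample variance = 6987.1094 / 63 = 110.9065
Standard deviation = √110.9065 = 10.5312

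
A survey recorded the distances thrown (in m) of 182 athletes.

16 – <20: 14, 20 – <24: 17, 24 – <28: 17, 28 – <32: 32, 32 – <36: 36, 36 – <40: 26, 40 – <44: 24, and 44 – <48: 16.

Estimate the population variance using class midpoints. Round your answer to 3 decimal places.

Midpoints: 18, 22, 26, 30, 34, 38, 42, 46
n = 182, Σfm = 5984, mean = 32.8791
Σfm² = 208408
Σf(m − x̄)² = Σfm² − (Σfm)²/n = 208408 − 5984²/182 = 11659.3407
Population variance = 11659.3407 / 182 = 64.0623

64.062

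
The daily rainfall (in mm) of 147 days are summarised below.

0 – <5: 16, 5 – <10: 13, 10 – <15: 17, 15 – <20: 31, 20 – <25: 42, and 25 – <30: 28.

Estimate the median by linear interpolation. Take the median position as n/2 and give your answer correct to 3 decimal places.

Cumulative frequencies: 16, 29, 46, 77, 119, 147
n = 147; position = n/2 = 73.5.
This falls in the class 15 – <20: L = 15, F = 46, f = 31, h = 5.
Median ≈ 15 + ((73.5 − 46) / 31) × 5 = 19.4355

19.435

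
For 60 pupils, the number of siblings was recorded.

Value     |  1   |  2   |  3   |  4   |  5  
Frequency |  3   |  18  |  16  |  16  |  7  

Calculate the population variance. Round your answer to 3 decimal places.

1.223

Values: 1, 2, 3, 4, 5
n = 60, Σfx = 186, mean = 3.1000
Σfx² = 650
Σf(x − x̄)² = Σfx² − (Σfx)²/n = 650 − 186²/60 = 73.4000
Population variance = 73.4000 / 60 = 1.2233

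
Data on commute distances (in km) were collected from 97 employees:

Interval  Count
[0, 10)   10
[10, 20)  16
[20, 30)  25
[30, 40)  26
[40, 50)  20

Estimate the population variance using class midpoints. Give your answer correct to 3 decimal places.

Midpoints: 5, 15, 25, 35, 45
n = 97, Σfm = 2725, mean = 28.0928
Σfm² = 91825
Σf(m − x̄)² = Σfm² − (Σfm)²/n = 91825 − 2725²/97 = 15272.1649
Population variance = 15272.1649 / 97 = 157.4450

157.445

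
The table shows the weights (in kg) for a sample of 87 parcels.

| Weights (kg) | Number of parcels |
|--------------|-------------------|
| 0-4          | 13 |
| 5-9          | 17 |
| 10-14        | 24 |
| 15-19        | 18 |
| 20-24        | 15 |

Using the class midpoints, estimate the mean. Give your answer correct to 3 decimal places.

Midpoints: 2, 7, 12, 17, 22
Σfm = 13×2 + 17×7 + 24×12 + 18×17 + 15×22 = 1069
n = Σf = 87
Mean = 1069 / 87 = 12.2874

12.287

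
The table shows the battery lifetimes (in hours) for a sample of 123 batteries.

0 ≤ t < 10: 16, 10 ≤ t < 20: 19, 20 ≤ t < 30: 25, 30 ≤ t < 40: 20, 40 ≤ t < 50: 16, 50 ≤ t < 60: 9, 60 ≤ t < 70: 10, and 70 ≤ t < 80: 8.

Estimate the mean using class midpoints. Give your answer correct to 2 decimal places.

Midpoints: 5, 15, 25, 35, 45, 55, 65, 75
Σfm = 16×5 + 19×15 + 25×25 + 20×35 + 16×45 + 9×55 + 10×65 + 8×75 = 4155
n = Σf = 123
Mean = 4155 / 123 = 33.7805

33.78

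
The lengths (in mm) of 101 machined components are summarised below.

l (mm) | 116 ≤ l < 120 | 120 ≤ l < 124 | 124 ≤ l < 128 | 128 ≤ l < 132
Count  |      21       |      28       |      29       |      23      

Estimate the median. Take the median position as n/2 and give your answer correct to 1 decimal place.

Cumulative frequencies: 21, 49, 78, 101
n = 101; position = n/2 = 50.5.
This falls in the class 124 ≤ l < 128: L = 124, F = 49, f = 29, h = 4.
Median ≈ 124 + ((50.5 − 49) / 29) × 4 = 124.2069

124.2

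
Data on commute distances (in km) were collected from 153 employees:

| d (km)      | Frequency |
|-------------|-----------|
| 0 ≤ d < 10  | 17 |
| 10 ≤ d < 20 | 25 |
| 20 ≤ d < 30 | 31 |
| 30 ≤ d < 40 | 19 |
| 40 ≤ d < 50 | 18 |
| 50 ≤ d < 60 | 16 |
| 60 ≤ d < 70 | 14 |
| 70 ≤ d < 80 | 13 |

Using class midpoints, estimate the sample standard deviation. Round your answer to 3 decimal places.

Midpoints: 5, 15, 25, 35, 45, 55, 65, 75
n = 153, Σfm = 5475, mean = 35.7843
Σfm² = 265825
Σf(m − x̄)² = Σfm² − (Σfm)²/n = 265825 − 5475²/153 = 69905.8824
Sample variance = 69905.8824 / 152 = 459.9071
Standard deviation = √459.9071 = 21.4454

21.445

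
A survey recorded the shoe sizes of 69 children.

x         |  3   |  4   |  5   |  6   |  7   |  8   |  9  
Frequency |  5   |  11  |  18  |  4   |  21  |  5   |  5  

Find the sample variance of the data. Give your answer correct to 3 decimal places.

2.821

Values: 3, 4, 5, 6, 7, 8, 9
n = 69, Σfx = 405, mean = 5.8696
Σfx² = 2569
Σf(x − x̄)² = Σfx² − (Σfx)²/n = 2569 − 405²/69 = 191.8261
Sample variance = 191.8261 / 68 = 2.8210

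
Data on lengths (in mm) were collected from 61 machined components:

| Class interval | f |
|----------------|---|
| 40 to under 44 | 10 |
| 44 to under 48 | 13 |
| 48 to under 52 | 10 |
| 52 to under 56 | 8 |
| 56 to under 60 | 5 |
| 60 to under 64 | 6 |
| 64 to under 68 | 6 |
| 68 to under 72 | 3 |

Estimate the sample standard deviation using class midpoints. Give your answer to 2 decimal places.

8.60

Midpoints: 42, 46, 50, 54, 58, 62, 66, 70
n = 61, Σfm = 3218, mean = 52.7541
Σfm² = 174196
Σf(m − x̄)² = Σfm² − (Σfm)²/n = 174196 − 3218²/61 = 4433.3115
Sample variance = 4433.3115 / 60 = 73.8885
Standard deviation = √73.8885 = 8.5958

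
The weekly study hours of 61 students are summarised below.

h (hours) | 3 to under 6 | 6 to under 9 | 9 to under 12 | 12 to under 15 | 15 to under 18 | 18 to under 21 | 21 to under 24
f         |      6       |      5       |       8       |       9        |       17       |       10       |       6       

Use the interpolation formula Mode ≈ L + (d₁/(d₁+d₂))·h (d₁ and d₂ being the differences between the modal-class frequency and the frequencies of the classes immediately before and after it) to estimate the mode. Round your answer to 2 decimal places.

Modal class: 15 to under 18 (highest frequency 17).
d₁ = 17 − 9 = 8, d₂ = 17 − 10 = 7
Mode ≈ 15 + (8/(8+7)) × 3 = 15 + 1.6000 = 16.6000

16.60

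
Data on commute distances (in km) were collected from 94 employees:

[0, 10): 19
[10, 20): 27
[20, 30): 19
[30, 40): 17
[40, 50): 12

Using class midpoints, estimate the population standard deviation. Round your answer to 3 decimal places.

Midpoints: 5, 15, 25, 35, 45
n = 94, Σfm = 2110, mean = 22.4468
Σfm² = 63550
Σf(m − x̄)² = Σfm² − (Σfm)²/n = 63550 − 2110²/94 = 16187.2340
Population variance = 16187.2340 / 94 = 172.2046
Standard deviation = √172.2046 = 13.1227

13.123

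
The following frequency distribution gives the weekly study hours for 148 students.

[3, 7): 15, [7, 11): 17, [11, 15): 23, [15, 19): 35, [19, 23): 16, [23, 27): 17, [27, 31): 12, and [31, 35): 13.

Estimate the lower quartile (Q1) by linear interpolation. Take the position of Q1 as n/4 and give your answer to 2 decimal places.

11.87

Cumulative frequencies: 15, 32, 55, 90, 106, 123, 135, 148
n = 148; position = n/4 = 37.
This falls in the class [11, 15): L = 11, F = 32, f = 23, h = 4.
Lower quartile ≈ 11 + ((37 − 32) / 23) × 4 = 11.8696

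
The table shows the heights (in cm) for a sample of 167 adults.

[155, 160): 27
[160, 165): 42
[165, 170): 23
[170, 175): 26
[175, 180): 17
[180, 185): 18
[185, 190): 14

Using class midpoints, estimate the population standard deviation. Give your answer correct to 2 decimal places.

9.46

Midpoints: 157.5, 162.5, 167.5, 172.5, 177.5, 182.5, 187.5
n = 167, Σfm = 28342.5, mean = 169.7156
Σfm² = 4825093.75
Σf(m − x̄)² = Σfm² − (Σfm)²/n = 4825093.75 − 28342.5²/167 = 14930.2395
Population variance = 14930.2395 / 167 = 89.4026
Standard deviation = √89.4026 = 9.4553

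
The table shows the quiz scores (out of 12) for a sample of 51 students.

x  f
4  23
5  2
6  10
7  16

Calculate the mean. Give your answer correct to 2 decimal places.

5.37

Values: 4, 5, 6, 7
Σfx = 23×4 + 2×5 + 10×6 + 16×7 = 274
n = Σf = 51
Mean = 274 / 51 = 5.3725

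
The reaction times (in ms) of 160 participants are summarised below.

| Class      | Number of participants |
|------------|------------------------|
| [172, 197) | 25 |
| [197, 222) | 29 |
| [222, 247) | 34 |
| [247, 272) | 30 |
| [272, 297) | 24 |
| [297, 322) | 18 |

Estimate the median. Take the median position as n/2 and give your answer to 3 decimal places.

Cumulative frequencies: 25, 54, 88, 118, 142, 160
n = 160; position = n/2 = 80.
This falls in the class [222, 247): L = 222, F = 54, f = 34, h = 25.
Median ≈ 222 + ((80 − 54) / 34) × 25 = 241.1176

241.118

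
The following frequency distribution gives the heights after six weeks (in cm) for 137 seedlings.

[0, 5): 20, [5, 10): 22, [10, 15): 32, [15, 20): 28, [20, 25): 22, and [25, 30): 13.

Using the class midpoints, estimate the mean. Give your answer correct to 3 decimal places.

14.288

Midpoints: 2.5, 7.5, 12.5, 17.5, 22.5, 27.5
Σfm = 20×2.5 + 22×7.5 + 32×12.5 + 28×17.5 + 22×22.5 + 13×27.5 = 1957.5
n = Σf = 137
Mean = 1957.5 / 137 = 14.2883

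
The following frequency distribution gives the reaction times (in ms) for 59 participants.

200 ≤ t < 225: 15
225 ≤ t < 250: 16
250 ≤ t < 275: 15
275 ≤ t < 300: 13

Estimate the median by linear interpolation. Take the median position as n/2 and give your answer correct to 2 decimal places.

Cumulative frequencies: 15, 31, 46, 59
n = 59; position = n/2 = 29.5.
This falls in the class 225 ≤ t < 250: L = 225, F = 15, f = 16, h = 25.
Median ≈ 225 + ((29.5 − 15) / 16) × 25 = 247.6562

247.66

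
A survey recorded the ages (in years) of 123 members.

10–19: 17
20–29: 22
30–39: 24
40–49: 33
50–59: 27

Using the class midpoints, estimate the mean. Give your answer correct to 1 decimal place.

Midpoints: 14.5, 24.5, 34.5, 44.5, 54.5
Σfm = 17×14.5 + 22×24.5 + 24×34.5 + 33×44.5 + 27×54.5 = 4553.5
n = Σf = 123
Mean = 4553.5 / 123 = 37.0203

37.0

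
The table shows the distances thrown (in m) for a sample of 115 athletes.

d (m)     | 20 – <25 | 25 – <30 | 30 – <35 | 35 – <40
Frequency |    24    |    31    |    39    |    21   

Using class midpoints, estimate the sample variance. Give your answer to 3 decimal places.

Midpoints: 22.5, 27.5, 32.5, 37.5
n = 115, Σfm = 3447.5, mean = 29.9783
Σfm² = 106318.75
Σf(m − x̄)² = Σfm² − (Σfm)²/n = 106318.75 − 3447.5²/115 = 2968.6957
Sample variance = 2968.6957 / 114 = 26.0412

26.041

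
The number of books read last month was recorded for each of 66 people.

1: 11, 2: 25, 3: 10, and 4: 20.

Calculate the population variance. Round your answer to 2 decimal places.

Values: 1, 2, 3, 4
n = 66, Σfx = 171, mean = 2.5909
Σfx² = 521
Σf(x − x̄)² = Σfx² − (Σfx)²/n = 521 − 171²/66 = 77.9545
Population variance = 77.9545 / 66 = 1.1811

1.18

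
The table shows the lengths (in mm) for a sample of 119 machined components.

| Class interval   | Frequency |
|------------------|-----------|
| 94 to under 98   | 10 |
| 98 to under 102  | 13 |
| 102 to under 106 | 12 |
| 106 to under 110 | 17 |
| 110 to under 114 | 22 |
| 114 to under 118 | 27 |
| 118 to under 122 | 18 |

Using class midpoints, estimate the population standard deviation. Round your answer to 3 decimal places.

7.458

Midpoints: 96, 100, 104, 108, 112, 116, 120
n = 119, Σfm = 13100, mean = 110.0840
Σfm² = 1448720
Σf(m − x̄)² = Σfm² − (Σfm)²/n = 1448720 − 13100²/119 = 6619.1597
Population variance = 6619.1597 / 119 = 55.6232
Standard deviation = √55.6232 = 7.4581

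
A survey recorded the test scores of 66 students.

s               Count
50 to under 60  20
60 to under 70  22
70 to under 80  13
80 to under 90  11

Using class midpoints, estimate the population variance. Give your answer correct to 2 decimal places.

111.50

Midpoints: 55, 65, 75, 85
n = 66, Σfm = 4440, mean = 67.2727
Σfm² = 306050
Σf(m − x̄)² = Σfm² − (Σfm)²/n = 306050 − 4440²/66 = 7359.0909
Population variance = 7359.0909 / 66 = 111.5014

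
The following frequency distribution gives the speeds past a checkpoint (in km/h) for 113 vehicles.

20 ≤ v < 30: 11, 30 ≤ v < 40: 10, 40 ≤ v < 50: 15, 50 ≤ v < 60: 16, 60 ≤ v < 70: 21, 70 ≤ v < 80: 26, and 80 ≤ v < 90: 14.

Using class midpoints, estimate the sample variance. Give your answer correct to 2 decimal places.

Midpoints: 25, 35, 45, 55, 65, 75, 85
n = 113, Σfm = 6685, mean = 59.1593
Σfm² = 434025
Σf(m − x̄)² = Σfm² − (Σfm)²/n = 434025 − 6685²/113 = 38545.1327
Sample variance = 38545.1327 / 112 = 344.1530

344.15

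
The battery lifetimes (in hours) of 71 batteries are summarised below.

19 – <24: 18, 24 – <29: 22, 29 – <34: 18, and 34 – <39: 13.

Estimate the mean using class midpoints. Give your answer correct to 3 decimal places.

28.331

Midpoints: 21.5, 26.5, 31.5, 36.5
Σfm = 18×21.5 + 22×26.5 + 18×31.5 + 13×36.5 = 2011.5
n = Σf = 71
Mean = 2011.5 / 71 = 28.3310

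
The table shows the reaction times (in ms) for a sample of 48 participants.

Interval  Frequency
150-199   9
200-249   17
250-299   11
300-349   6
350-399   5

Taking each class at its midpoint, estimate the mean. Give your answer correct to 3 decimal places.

254.708

Midpoints: 174.5, 224.5, 274.5, 324.5, 374.5
Σfm = 9×174.5 + 17×224.5 + 11×274.5 + 6×324.5 + 5×374.5 = 12226
n = Σf = 48
Mean = 12226 / 48 = 254.7083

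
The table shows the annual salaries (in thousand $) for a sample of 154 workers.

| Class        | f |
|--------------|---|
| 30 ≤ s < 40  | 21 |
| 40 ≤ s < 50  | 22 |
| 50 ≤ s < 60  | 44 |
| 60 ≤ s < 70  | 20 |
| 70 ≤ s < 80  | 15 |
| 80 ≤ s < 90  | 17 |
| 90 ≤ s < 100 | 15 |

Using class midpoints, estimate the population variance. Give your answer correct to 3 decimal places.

Midpoints: 35, 45, 55, 65, 75, 85, 95
n = 154, Σfm = 9440, mean = 61.2987
Σfm² = 630450
Σf(m − x̄)² = Σfm² − (Σfm)²/n = 630450 − 9440²/154 = 51790.2597
Population variance = 51790.2597 / 154 = 336.3004

336.300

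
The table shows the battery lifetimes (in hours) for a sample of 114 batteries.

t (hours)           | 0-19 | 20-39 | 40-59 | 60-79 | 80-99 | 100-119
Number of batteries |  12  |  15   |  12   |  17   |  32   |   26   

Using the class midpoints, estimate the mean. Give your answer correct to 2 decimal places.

Midpoints: 9.5, 29.5, 49.5, 69.5, 89.5, 109.5
Σfm = 12×9.5 + 15×29.5 + 12×49.5 + 17×69.5 + 32×89.5 + 26×109.5 = 8043
n = Σf = 114
Mean = 8043 / 114 = 70.5526

70.55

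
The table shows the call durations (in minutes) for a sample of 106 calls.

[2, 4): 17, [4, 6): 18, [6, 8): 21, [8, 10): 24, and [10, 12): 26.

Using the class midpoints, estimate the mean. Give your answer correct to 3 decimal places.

7.453

Midpoints: 3, 5, 7, 9, 11
Σfm = 17×3 + 18×5 + 21×7 + 24×9 + 26×11 = 790
n = Σf = 106
Mean = 790 / 106 = 7.4528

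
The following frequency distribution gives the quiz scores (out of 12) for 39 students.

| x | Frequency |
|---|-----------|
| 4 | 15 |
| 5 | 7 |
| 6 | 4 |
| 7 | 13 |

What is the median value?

Cumulative frequencies: 15, 22, 26, 39
n = 39, so the median is the value in position (n+1)/2 = 20.
Position 20 falls at value 5.

5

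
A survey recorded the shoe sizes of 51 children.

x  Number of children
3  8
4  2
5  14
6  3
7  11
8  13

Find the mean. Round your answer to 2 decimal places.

Values: 3, 4, 5, 6, 7, 8
Σfx = 8×3 + 2×4 + 14×5 + 3×6 + 11×7 + 13×8 = 301
n = Σf = 51
Mean = 301 / 51 = 5.9020

5.90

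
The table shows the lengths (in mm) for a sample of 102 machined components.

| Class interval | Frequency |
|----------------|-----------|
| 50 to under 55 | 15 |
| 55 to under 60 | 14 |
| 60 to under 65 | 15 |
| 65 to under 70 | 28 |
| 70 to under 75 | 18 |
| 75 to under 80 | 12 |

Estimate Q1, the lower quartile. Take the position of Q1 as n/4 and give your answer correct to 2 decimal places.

58.75

Cumulative frequencies: 15, 29, 44, 72, 90, 102
n = 102; position = n/4 = 25.5.
This falls in the class 55 to under 60: L = 55, F = 15, f = 14, h = 5.
Lower quartile ≈ 55 + ((25.5 − 15) / 14) × 5 = 58.7500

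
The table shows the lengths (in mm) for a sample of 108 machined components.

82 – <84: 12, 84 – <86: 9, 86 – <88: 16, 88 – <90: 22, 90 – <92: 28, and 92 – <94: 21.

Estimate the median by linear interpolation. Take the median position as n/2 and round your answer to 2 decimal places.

89.55

Cumulative frequencies: 12, 21, 37, 59, 87, 108
n = 108; position = n/2 = 54.
This falls in the class 88 – <90: L = 88, F = 37, f = 22, h = 2.
Median ≈ 88 + ((54 − 37) / 22) × 2 = 89.5455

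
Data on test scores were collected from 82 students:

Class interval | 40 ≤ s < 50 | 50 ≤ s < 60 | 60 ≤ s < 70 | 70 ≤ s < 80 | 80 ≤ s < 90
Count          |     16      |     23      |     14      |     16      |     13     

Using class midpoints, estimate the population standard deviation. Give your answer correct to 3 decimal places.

Midpoints: 45, 55, 65, 75, 85
n = 82, Σfm = 5200, mean = 63.4146
Σfm² = 345050
Σf(m − x̄)² = Σfm² − (Σfm)²/n = 345050 − 5200²/82 = 15293.9024
Population variance = 15293.9024 / 82 = 186.5110
Standard deviation = √186.5110 = 13.6569

13.657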